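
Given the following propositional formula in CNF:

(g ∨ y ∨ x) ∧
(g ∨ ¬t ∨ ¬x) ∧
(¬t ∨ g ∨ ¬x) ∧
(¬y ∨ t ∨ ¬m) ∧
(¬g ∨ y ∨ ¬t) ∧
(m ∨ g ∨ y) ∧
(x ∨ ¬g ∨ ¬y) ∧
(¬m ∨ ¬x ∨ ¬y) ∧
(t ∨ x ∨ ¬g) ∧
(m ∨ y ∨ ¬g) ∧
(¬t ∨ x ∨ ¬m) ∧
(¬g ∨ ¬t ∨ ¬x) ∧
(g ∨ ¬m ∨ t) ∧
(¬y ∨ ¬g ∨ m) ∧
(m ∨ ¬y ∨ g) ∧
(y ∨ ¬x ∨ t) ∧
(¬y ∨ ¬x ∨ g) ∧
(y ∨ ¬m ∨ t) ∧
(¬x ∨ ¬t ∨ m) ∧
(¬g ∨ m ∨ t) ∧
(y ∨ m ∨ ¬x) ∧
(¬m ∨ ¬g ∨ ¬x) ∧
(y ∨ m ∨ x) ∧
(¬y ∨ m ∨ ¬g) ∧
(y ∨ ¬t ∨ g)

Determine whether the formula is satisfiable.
No

No, the formula is not satisfiable.

No assignment of truth values to the variables can make all 25 clauses true simultaneously.

The formula is UNSAT (unsatisfiable).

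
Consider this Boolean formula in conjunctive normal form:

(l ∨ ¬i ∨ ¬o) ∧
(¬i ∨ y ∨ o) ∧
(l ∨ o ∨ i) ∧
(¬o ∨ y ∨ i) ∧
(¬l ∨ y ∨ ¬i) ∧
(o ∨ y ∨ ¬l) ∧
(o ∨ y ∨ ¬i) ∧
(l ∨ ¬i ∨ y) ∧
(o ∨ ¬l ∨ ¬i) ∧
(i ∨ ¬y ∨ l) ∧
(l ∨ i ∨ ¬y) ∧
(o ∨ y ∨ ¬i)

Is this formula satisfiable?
Yes

Yes, the formula is satisfiable.

One satisfying assignment is: o=False, y=True, i=True, l=False

Verification: With this assignment, all 12 clauses evaluate to true.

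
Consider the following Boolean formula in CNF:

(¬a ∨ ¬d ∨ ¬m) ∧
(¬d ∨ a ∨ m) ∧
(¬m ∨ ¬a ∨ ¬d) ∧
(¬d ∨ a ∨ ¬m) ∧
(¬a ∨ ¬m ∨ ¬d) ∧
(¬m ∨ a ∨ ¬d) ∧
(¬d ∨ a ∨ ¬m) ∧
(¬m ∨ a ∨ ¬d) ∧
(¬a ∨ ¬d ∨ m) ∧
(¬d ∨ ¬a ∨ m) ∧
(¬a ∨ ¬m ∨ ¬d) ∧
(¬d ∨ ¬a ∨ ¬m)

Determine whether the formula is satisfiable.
Yes

Yes, the formula is satisfiable.

One satisfying assignment is: d=False, a=False, m=False

Verification: With this assignment, all 12 clauses evaluate to true.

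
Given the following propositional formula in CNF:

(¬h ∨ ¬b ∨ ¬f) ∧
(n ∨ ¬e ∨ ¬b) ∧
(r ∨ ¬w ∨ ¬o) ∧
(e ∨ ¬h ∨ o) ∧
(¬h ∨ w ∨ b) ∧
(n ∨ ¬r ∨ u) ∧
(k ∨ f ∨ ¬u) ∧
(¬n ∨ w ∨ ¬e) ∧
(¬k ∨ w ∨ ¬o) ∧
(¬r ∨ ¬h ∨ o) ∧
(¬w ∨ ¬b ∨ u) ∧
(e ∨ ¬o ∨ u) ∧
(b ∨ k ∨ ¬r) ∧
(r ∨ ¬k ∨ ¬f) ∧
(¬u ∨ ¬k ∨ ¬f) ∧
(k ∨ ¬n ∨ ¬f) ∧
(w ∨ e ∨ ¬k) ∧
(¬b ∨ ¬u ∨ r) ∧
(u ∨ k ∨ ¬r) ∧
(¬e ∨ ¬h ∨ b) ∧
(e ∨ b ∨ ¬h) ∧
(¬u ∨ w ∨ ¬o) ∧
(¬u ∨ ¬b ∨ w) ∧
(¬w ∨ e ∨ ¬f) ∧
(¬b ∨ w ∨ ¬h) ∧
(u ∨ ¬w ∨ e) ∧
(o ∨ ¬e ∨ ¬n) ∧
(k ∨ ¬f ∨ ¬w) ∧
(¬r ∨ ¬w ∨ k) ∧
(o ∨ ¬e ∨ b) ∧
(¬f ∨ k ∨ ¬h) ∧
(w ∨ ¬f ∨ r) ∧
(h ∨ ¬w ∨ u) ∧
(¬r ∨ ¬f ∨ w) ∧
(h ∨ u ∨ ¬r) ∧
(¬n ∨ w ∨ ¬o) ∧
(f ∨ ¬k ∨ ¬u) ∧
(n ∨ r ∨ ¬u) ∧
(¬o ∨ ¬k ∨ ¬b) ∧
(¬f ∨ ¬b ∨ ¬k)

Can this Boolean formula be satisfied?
Yes

Yes, the formula is satisfiable.

One satisfying assignment is: n=False, o=False, w=False, k=False, r=False, h=False, b=False, u=False, e=False, f=False

Verification: With this assignment, all 40 clauses evaluate to true.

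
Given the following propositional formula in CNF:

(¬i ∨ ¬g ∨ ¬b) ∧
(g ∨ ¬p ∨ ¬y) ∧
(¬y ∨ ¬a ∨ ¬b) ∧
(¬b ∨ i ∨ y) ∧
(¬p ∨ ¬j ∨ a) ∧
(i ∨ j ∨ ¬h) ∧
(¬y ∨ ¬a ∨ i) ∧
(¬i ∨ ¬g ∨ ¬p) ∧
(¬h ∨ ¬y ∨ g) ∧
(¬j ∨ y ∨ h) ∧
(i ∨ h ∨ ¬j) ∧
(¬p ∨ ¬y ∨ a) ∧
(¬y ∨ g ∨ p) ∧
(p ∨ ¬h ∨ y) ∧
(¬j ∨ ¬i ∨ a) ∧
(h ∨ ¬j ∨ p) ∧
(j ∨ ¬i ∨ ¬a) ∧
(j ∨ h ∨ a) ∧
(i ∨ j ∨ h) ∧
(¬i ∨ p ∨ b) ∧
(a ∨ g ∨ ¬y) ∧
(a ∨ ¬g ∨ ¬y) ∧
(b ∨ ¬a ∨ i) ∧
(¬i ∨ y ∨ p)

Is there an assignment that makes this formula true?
Yes

Yes, the formula is satisfiable.

One satisfying assignment is: b=False, j=False, y=False, h=True, a=False, g=False, i=True, p=True

Verification: With this assignment, all 24 clauses evaluate to true.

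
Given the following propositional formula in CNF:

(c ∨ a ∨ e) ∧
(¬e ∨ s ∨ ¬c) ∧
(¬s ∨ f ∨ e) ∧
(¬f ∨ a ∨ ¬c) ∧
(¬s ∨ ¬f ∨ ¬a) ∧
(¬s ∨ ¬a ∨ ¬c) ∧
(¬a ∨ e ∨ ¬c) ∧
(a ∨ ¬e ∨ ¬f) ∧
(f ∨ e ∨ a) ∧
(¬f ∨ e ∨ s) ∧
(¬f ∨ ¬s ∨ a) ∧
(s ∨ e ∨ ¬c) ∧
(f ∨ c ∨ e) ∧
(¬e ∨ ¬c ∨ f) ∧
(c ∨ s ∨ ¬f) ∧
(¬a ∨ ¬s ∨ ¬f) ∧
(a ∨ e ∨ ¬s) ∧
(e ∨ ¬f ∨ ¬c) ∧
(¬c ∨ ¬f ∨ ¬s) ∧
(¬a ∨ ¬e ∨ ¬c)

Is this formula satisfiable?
Yes

Yes, the formula is satisfiable.

One satisfying assignment is: e=True, f=False, s=False, c=False, a=False

Verification: With this assignment, all 20 clauses evaluate to true.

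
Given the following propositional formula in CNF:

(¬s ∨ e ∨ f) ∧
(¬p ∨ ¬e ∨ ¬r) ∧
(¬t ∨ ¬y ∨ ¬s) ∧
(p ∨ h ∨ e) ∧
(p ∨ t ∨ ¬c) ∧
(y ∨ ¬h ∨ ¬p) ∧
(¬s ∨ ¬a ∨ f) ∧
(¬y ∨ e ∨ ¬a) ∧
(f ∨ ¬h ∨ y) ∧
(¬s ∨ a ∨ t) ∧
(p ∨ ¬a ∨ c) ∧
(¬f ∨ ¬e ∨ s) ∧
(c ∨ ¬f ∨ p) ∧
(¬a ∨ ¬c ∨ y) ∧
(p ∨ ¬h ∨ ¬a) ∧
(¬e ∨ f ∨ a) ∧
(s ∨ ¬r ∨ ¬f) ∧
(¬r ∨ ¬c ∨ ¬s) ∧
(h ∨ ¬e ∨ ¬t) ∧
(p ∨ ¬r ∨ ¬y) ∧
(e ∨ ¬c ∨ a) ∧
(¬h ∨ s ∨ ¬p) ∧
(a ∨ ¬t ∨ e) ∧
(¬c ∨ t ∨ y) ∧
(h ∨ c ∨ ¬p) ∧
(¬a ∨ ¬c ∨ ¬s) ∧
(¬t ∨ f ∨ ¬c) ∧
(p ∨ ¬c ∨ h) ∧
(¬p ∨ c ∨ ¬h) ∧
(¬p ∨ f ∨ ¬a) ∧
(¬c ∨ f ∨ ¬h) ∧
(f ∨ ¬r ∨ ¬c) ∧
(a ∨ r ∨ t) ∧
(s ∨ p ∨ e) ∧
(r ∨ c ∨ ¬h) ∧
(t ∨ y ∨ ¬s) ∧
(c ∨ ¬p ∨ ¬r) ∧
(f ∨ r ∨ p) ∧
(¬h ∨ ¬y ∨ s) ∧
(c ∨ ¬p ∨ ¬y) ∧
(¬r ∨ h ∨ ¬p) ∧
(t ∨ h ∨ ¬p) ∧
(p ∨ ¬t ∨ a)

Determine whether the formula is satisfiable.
No

No, the formula is not satisfiable.

No assignment of truth values to the variables can make all 43 clauses true simultaneously.

The formula is UNSAT (unsatisfiable).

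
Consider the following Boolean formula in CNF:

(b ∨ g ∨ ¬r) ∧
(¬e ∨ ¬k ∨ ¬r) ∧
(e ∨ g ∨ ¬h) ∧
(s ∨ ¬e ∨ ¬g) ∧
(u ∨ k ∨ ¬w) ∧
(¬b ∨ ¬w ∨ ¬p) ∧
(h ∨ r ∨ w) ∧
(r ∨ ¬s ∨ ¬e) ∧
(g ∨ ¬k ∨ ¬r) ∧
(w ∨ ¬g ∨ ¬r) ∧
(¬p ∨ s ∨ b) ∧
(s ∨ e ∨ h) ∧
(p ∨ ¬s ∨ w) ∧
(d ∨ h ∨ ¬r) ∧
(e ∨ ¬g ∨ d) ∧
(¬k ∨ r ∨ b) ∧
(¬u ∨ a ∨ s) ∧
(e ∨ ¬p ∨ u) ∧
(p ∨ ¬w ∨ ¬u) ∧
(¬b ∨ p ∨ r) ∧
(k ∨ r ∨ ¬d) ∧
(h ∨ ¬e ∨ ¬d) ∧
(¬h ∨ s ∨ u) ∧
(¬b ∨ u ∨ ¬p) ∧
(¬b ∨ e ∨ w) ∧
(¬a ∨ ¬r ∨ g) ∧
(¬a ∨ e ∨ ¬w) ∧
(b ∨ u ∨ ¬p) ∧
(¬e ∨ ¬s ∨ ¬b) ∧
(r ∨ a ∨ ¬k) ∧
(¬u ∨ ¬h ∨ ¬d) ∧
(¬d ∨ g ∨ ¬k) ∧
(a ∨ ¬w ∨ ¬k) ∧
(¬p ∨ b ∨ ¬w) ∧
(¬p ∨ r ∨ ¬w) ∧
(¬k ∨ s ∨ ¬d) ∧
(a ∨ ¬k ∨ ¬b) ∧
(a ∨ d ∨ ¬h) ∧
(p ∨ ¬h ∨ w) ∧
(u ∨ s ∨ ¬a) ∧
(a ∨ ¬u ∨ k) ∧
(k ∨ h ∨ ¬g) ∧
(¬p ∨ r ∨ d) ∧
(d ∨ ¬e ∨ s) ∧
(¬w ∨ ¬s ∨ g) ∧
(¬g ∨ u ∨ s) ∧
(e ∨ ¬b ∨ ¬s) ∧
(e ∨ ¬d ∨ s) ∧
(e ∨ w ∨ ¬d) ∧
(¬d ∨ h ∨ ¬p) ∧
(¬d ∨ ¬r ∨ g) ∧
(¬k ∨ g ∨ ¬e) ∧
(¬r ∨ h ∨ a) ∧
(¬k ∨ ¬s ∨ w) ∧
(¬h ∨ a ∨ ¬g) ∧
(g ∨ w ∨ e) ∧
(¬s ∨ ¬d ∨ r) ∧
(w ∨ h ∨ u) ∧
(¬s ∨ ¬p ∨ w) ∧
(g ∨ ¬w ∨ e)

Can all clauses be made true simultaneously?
No

No, the formula is not satisfiable.

No assignment of truth values to the variables can make all 60 clauses true simultaneously.

The formula is UNSAT (unsatisfiable).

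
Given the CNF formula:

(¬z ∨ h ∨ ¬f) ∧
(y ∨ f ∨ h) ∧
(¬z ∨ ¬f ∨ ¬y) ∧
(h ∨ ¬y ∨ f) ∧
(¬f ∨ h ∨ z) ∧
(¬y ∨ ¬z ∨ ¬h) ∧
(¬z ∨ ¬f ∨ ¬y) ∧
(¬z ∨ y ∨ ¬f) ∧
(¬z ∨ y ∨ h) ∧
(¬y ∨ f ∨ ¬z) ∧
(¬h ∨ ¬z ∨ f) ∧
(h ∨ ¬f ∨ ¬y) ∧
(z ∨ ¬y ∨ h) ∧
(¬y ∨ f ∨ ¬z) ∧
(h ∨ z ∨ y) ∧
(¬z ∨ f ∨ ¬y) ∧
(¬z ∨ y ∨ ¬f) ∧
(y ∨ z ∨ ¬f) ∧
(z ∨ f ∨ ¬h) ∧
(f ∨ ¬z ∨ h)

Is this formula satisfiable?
Yes

Yes, the formula is satisfiable.

One satisfying assignment is: f=True, h=True, z=False, y=True

Verification: With this assignment, all 20 clauses evaluate to true.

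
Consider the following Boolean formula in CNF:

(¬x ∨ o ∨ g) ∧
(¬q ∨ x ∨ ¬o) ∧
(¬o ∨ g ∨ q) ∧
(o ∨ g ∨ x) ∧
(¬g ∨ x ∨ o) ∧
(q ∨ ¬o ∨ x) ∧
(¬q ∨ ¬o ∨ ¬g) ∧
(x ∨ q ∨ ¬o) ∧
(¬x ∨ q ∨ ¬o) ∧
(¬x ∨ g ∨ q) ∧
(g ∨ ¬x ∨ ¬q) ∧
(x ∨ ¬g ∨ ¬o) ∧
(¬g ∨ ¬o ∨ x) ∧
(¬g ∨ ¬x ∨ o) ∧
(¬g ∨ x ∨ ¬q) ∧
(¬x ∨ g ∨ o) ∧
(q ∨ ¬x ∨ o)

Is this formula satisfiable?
No

No, the formula is not satisfiable.

No assignment of truth values to the variables can make all 17 clauses true simultaneously.

The formula is UNSAT (unsatisfiable).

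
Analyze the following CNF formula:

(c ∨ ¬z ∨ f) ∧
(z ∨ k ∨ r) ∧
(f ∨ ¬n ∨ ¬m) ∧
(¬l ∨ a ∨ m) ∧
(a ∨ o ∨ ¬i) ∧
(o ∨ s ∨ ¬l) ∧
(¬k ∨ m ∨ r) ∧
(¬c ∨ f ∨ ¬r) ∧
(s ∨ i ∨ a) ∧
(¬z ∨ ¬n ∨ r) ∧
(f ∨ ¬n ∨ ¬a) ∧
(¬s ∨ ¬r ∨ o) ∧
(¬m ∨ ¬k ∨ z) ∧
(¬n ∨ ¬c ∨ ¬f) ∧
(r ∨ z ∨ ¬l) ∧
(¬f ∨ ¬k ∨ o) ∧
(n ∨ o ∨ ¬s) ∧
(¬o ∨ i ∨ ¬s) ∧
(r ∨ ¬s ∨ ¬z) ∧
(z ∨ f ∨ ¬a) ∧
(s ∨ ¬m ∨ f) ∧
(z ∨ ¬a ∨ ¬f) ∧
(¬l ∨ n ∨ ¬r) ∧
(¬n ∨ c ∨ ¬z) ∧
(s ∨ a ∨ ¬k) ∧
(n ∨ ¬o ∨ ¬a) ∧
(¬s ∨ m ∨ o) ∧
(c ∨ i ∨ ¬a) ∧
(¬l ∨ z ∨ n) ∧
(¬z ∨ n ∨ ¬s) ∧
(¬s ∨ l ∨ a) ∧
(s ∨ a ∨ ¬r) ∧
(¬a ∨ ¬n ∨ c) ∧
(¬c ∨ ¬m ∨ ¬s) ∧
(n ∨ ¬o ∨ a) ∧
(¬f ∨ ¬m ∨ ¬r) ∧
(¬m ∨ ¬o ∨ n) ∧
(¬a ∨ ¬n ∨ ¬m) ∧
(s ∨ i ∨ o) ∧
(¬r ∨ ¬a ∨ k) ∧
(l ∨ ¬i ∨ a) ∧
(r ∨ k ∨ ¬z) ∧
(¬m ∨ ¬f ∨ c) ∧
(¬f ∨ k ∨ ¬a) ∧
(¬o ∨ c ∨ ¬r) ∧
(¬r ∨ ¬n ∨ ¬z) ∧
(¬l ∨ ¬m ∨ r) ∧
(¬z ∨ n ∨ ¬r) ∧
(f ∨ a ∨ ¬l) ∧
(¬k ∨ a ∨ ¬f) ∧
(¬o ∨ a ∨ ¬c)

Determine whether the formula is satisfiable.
No

No, the formula is not satisfiable.

No assignment of truth values to the variables can make all 51 clauses true simultaneously.

The formula is UNSAT (unsatisfiable).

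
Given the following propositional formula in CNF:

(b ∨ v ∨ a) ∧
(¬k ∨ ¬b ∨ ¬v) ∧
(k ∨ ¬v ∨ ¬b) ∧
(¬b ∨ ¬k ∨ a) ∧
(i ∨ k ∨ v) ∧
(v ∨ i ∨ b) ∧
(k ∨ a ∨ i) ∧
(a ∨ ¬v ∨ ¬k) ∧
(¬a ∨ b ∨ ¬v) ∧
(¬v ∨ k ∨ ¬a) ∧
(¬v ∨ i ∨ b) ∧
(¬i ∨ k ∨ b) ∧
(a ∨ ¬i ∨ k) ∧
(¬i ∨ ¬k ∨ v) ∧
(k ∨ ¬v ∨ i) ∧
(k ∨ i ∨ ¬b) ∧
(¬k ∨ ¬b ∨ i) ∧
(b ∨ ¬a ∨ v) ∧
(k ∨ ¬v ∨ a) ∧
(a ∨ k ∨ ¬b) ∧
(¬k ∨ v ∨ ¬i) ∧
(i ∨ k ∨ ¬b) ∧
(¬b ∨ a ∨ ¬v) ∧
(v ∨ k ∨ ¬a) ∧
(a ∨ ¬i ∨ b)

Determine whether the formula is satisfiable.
No

No, the formula is not satisfiable.

No assignment of truth values to the variables can make all 25 clauses true simultaneously.

The formula is UNSAT (unsatisfiable).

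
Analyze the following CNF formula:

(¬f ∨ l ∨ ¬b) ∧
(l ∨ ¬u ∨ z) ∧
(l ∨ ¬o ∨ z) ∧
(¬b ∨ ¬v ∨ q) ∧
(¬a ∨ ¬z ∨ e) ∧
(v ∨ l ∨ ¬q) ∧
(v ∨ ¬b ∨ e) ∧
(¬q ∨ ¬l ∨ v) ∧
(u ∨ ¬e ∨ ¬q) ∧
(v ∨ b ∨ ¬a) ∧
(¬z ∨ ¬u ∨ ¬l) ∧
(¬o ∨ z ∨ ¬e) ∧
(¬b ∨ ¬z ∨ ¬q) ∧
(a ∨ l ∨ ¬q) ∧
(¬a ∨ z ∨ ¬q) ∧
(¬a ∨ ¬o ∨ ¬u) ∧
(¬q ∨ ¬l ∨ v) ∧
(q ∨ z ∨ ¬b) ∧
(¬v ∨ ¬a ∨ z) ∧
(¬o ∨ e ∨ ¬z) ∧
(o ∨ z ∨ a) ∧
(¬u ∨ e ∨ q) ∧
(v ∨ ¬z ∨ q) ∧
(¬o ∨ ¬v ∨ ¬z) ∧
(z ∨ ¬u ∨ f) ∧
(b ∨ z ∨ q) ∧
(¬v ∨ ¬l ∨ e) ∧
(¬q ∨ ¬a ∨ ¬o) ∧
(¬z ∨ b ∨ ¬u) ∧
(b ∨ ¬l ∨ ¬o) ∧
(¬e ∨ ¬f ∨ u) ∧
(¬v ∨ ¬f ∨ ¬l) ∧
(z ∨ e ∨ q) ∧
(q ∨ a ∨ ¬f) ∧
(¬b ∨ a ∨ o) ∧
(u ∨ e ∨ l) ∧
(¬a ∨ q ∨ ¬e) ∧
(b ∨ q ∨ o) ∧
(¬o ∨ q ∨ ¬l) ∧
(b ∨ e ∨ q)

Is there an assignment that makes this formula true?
No

No, the formula is not satisfiable.

No assignment of truth values to the variables can make all 40 clauses true simultaneously.

The formula is UNSAT (unsatisfiable).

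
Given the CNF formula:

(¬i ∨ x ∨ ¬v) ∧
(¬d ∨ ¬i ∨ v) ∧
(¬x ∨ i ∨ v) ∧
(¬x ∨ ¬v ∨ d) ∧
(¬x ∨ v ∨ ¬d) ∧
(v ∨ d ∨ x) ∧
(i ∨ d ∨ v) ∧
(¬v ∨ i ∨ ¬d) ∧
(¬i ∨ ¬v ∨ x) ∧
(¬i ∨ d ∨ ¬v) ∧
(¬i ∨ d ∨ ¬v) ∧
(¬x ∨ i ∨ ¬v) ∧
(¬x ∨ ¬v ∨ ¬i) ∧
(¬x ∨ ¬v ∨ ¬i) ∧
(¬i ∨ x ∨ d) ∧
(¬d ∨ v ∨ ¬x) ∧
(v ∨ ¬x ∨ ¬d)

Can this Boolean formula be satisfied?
Yes

Yes, the formula is satisfiable.

One satisfying assignment is: d=False, i=True, v=False, x=True

Verification: With this assignment, all 17 clauses evaluate to true.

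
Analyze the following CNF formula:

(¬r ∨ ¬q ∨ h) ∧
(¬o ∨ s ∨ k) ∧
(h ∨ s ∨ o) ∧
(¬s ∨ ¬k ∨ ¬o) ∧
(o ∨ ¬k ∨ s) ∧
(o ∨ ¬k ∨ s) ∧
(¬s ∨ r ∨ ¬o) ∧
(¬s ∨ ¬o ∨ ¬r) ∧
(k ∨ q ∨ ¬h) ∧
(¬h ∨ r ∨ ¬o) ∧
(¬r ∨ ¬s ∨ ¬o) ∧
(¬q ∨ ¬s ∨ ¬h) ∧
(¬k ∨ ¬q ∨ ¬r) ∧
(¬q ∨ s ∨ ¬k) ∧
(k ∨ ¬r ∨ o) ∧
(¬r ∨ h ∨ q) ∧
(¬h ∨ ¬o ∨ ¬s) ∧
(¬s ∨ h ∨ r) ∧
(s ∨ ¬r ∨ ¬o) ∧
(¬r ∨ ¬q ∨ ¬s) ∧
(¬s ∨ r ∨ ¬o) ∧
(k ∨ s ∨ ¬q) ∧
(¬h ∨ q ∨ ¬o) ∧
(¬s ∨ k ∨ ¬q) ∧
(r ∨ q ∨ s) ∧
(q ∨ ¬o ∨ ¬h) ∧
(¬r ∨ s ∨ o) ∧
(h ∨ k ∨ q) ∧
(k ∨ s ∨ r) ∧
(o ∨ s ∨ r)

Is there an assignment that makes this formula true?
Yes

Yes, the formula is satisfiable.

One satisfying assignment is: k=True, h=True, s=True, q=False, o=False, r=True

Verification: With this assignment, all 30 clauses evaluate to true.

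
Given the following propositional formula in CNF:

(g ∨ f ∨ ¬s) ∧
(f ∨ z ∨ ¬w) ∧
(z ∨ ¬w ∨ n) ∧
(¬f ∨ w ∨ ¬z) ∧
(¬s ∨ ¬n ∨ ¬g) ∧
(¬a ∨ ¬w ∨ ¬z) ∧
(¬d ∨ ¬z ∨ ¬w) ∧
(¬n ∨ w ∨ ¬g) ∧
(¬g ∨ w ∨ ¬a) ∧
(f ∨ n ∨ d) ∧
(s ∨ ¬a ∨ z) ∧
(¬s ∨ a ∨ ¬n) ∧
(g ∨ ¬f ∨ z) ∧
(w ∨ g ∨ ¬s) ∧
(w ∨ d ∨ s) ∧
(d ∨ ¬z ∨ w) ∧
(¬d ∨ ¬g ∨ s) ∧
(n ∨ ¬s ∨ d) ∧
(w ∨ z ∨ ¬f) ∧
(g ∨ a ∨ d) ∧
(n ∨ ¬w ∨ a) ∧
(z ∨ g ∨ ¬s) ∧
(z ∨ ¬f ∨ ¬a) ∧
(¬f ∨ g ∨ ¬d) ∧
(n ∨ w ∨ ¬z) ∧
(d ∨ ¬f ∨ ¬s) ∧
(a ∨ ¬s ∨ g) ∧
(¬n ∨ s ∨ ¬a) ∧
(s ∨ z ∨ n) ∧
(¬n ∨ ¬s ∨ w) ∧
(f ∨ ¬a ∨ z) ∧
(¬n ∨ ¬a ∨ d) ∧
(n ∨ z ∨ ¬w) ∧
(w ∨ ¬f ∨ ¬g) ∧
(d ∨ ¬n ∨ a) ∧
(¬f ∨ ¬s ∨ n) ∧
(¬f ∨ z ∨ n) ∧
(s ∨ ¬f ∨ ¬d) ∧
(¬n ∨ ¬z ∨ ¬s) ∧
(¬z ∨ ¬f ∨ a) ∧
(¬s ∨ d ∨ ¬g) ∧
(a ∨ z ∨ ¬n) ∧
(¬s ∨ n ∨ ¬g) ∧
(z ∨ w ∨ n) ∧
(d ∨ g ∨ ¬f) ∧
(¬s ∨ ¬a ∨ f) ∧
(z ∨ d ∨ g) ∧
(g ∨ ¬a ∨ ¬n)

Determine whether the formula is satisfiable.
Yes

Yes, the formula is satisfiable.

One satisfying assignment is: g=False, f=False, s=False, w=False, z=True, n=True, a=False, d=True

Verification: With this assignment, all 48 clauses evaluate to true.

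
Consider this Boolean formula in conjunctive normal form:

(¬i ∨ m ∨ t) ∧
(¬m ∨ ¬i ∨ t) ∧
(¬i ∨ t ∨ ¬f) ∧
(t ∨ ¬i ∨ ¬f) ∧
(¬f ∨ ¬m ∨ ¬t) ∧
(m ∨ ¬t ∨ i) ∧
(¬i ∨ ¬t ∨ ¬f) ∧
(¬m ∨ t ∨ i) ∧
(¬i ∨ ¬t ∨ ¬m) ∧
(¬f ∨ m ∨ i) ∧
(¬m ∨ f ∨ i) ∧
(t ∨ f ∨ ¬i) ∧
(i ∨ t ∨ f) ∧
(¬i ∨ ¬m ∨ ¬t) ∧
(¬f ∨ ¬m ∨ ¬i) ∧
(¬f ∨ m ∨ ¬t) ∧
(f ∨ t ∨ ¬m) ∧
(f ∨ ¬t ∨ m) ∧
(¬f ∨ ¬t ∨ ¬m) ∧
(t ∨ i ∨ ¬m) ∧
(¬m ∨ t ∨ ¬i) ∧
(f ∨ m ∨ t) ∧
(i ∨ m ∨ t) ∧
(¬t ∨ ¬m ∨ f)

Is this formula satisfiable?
No

No, the formula is not satisfiable.

No assignment of truth values to the variables can make all 24 clauses true simultaneously.

The formula is UNSAT (unsatisfiable).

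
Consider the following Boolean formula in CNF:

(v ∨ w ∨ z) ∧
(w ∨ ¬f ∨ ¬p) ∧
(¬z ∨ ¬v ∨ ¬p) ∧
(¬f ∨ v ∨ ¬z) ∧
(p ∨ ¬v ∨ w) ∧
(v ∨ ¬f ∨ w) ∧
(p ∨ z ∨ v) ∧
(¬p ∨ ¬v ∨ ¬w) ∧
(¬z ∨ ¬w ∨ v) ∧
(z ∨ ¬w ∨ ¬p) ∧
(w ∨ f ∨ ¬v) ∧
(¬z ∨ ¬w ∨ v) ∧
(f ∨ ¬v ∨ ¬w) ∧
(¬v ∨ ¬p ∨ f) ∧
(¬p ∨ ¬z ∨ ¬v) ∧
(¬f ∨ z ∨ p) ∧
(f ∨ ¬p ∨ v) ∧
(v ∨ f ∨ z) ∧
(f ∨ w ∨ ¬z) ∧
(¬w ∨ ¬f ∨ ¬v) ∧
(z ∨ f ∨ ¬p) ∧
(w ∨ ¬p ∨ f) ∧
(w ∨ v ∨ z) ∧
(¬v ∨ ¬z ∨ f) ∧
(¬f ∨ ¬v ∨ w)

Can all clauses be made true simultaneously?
No

No, the formula is not satisfiable.

No assignment of truth values to the variables can make all 25 clauses true simultaneously.

The formula is UNSAT (unsatisfiable).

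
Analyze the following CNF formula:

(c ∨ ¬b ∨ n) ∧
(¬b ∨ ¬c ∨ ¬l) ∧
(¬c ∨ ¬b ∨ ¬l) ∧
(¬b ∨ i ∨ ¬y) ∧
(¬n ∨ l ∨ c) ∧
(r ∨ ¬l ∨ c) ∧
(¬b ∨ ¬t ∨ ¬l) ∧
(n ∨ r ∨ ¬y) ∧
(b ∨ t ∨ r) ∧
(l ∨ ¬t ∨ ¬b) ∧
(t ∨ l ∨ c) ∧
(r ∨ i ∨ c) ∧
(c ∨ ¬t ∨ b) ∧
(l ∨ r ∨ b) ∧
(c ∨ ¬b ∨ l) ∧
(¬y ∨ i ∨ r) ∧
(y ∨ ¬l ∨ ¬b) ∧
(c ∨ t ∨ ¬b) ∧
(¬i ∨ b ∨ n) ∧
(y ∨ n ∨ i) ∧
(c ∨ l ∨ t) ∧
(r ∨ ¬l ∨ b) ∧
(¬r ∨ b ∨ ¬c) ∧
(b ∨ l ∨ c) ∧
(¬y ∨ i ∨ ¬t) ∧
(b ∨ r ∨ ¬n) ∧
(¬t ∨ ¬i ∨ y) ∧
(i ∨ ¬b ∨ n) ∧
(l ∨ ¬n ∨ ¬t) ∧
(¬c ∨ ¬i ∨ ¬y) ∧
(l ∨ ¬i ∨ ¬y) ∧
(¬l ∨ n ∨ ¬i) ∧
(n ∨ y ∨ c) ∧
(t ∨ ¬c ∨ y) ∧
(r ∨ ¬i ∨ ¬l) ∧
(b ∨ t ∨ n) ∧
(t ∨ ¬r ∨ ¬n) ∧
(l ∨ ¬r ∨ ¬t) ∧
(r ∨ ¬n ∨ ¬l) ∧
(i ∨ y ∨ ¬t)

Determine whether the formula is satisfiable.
No

No, the formula is not satisfiable.

No assignment of truth values to the variables can make all 40 clauses true simultaneously.

The formula is UNSAT (unsatisfiable).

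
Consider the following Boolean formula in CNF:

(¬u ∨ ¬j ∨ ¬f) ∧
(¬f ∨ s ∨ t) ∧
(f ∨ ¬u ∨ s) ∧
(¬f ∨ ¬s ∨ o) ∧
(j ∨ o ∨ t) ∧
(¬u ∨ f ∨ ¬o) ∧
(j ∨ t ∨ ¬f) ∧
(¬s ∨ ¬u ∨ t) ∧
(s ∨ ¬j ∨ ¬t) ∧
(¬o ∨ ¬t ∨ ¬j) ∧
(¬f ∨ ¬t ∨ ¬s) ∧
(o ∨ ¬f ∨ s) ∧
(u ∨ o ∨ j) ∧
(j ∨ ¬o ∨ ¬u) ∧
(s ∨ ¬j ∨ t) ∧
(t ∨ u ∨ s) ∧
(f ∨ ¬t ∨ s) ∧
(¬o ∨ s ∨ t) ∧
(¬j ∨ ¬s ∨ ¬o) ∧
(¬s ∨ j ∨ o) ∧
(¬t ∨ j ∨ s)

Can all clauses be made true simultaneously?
Yes

Yes, the formula is satisfiable.

One satisfying assignment is: s=True, o=True, u=False, f=False, t=True, j=False

Verification: With this assignment, all 21 clauses evaluate to true.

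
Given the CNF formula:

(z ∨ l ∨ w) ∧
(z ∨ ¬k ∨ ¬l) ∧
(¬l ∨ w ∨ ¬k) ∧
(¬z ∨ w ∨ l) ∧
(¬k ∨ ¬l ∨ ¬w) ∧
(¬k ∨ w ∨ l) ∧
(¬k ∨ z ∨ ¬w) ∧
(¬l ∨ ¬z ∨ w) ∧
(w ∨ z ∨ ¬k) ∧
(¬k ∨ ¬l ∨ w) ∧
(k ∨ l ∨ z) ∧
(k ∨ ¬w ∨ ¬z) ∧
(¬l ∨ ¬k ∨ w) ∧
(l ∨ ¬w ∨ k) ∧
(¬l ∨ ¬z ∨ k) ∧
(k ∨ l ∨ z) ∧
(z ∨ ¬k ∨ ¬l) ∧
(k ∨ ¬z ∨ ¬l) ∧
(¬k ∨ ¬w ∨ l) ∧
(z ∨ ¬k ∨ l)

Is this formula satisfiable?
Yes

Yes, the formula is satisfiable.

One satisfying assignment is: l=True, k=False, z=False, w=False

Verification: With this assignment, all 20 clauses evaluate to true.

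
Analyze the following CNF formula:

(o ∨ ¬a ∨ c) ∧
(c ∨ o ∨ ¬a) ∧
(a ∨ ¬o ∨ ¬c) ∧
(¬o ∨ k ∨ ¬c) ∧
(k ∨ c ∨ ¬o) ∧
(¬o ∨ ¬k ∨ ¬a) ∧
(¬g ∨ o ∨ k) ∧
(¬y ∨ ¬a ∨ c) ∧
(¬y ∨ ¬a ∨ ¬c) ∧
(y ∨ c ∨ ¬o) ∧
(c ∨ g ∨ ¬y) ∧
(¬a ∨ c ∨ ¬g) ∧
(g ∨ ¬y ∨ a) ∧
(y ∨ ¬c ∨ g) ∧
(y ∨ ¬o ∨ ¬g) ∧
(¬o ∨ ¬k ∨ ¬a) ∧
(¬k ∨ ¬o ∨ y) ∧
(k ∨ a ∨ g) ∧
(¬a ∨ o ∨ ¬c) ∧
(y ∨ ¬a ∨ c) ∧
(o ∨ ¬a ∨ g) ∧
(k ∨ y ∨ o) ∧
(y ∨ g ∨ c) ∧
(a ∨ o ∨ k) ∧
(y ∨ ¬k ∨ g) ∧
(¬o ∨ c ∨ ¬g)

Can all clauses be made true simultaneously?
Yes

Yes, the formula is satisfiable.

One satisfying assignment is: k=True, a=False, c=True, g=True, o=False, y=False

Verification: With this assignment, all 26 clauses evaluate to true.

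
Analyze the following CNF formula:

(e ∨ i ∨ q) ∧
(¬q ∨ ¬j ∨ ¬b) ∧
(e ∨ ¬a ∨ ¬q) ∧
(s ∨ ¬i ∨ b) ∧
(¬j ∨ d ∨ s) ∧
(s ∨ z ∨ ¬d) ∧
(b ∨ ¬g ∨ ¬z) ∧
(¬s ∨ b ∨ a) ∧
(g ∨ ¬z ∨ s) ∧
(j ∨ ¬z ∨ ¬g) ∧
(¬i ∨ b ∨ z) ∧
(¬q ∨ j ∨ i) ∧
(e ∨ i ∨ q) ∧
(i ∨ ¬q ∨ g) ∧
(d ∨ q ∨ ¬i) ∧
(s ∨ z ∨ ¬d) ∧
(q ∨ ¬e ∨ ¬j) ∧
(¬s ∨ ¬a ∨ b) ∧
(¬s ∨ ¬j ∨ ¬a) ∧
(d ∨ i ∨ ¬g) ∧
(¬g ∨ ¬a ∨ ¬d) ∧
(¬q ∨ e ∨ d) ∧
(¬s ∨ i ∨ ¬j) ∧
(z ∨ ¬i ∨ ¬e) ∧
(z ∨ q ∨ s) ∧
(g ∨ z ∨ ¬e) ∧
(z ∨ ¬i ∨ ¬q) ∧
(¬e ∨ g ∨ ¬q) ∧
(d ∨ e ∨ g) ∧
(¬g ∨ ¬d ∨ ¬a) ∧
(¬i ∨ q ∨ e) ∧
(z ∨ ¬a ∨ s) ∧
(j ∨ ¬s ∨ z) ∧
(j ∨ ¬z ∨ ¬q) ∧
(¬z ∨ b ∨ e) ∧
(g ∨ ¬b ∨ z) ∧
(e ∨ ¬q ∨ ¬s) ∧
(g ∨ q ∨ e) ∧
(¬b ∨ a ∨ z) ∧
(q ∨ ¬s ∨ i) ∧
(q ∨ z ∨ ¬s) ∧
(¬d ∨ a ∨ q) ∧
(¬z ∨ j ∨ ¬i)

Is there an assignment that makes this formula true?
No

No, the formula is not satisfiable.

No assignment of truth values to the variables can make all 43 clauses true simultaneously.

The formula is UNSAT (unsatisfiable).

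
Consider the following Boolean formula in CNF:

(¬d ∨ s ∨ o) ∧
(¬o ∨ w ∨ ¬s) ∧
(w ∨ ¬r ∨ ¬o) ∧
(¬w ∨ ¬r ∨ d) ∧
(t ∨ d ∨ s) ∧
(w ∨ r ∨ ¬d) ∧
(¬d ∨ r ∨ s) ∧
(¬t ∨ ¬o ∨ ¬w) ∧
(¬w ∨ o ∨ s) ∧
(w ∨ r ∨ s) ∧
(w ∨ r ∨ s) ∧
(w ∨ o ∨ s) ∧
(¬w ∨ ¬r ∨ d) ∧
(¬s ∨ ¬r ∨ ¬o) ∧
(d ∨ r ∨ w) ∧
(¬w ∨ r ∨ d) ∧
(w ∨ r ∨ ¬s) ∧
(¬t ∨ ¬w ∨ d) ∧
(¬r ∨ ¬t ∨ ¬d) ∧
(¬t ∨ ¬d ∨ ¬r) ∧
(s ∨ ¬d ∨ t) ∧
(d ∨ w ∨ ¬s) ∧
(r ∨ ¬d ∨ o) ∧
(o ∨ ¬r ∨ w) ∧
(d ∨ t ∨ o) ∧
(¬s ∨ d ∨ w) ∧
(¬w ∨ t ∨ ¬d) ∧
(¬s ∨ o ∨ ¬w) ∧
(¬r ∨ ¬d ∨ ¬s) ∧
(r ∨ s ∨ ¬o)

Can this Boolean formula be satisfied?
No

No, the formula is not satisfiable.

No assignment of truth values to the variables can make all 30 clauses true simultaneously.

The formula is UNSAT (unsatisfiable).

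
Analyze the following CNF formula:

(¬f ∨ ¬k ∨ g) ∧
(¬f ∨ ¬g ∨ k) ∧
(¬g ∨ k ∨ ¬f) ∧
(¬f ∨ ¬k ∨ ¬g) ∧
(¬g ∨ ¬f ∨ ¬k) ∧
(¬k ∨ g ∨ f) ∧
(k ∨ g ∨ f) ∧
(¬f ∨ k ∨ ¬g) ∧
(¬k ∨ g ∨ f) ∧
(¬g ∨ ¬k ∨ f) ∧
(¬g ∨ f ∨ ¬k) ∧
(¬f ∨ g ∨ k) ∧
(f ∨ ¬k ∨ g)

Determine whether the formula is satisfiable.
Yes

Yes, the formula is satisfiable.

One satisfying assignment is: g=True, f=False, k=False

Verification: With this assignment, all 13 clauses evaluate to true.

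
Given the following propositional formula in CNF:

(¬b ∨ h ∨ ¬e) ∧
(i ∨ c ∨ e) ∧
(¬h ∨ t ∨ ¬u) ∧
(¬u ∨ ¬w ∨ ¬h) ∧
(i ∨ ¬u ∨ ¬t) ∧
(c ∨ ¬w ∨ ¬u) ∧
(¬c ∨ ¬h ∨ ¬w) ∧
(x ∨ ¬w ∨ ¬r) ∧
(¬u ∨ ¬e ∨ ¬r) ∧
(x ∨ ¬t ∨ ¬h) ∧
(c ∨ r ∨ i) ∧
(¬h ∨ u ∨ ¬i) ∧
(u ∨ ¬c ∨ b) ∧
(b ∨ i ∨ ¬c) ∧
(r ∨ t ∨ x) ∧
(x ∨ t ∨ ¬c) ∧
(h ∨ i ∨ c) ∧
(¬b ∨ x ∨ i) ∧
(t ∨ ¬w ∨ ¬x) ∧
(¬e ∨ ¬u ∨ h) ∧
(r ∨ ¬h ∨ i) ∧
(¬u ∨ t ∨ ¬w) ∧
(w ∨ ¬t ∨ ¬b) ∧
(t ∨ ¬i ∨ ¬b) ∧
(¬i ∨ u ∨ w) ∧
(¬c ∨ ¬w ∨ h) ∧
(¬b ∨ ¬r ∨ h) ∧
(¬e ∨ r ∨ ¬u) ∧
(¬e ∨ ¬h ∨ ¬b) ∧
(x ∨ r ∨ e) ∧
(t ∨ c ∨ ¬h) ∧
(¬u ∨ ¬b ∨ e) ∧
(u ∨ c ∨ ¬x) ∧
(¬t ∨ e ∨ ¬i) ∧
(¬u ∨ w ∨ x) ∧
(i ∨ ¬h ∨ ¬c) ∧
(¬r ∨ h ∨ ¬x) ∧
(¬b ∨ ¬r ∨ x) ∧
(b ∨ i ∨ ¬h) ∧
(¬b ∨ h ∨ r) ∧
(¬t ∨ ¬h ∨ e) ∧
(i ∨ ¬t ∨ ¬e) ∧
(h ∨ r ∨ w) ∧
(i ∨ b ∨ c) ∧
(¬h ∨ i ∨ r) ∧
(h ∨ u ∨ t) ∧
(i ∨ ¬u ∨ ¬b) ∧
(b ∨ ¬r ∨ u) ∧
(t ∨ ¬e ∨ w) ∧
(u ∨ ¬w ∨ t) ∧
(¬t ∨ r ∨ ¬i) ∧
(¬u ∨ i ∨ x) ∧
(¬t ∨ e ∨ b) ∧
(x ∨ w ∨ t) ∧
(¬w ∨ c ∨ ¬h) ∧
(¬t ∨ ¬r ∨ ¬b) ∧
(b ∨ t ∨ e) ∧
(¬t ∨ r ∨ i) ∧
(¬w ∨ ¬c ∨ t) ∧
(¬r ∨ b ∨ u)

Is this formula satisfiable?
No

No, the formula is not satisfiable.

No assignment of truth values to the variables can make all 60 clauses true simultaneously.

The formula is UNSAT (unsatisfiable).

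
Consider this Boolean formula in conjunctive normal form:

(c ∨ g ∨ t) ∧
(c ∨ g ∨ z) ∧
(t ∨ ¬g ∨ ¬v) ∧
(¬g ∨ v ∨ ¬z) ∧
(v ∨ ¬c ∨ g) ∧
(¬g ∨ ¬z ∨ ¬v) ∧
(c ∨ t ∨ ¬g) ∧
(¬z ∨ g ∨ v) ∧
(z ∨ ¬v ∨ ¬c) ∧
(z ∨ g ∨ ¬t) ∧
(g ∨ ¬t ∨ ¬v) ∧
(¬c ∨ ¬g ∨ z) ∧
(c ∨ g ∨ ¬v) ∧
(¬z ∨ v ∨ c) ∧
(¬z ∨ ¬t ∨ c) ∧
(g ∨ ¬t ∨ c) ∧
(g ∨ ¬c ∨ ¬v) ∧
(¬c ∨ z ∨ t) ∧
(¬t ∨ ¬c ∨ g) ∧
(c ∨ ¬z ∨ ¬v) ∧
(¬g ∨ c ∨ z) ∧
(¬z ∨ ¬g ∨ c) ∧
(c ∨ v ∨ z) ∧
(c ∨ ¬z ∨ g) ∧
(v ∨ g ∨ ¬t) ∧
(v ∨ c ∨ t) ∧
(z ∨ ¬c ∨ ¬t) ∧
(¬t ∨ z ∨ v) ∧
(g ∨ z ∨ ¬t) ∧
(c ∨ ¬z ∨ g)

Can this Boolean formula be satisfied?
No

No, the formula is not satisfiable.

No assignment of truth values to the variables can make all 30 clauses true simultaneously.

The formula is UNSAT (unsatisfiable).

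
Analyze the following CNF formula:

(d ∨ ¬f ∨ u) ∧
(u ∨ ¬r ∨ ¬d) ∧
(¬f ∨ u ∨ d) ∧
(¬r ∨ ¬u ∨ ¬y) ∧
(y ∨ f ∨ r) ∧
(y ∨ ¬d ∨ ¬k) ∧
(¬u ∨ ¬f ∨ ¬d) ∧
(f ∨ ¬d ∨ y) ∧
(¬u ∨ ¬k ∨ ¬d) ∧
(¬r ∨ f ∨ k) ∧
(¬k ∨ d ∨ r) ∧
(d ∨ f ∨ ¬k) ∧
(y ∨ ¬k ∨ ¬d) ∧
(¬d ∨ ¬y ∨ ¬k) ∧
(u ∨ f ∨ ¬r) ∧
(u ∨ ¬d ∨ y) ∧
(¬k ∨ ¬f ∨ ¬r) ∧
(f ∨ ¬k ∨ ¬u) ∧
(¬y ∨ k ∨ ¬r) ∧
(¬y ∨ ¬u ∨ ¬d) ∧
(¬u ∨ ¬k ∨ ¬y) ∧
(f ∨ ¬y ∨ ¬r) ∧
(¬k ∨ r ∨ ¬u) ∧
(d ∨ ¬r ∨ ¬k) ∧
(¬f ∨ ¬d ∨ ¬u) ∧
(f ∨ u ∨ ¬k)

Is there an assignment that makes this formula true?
Yes

Yes, the formula is satisfiable.

One satisfying assignment is: k=False, u=True, d=False, y=False, f=True, r=False

Verification: With this assignment, all 26 clauses evaluate to true.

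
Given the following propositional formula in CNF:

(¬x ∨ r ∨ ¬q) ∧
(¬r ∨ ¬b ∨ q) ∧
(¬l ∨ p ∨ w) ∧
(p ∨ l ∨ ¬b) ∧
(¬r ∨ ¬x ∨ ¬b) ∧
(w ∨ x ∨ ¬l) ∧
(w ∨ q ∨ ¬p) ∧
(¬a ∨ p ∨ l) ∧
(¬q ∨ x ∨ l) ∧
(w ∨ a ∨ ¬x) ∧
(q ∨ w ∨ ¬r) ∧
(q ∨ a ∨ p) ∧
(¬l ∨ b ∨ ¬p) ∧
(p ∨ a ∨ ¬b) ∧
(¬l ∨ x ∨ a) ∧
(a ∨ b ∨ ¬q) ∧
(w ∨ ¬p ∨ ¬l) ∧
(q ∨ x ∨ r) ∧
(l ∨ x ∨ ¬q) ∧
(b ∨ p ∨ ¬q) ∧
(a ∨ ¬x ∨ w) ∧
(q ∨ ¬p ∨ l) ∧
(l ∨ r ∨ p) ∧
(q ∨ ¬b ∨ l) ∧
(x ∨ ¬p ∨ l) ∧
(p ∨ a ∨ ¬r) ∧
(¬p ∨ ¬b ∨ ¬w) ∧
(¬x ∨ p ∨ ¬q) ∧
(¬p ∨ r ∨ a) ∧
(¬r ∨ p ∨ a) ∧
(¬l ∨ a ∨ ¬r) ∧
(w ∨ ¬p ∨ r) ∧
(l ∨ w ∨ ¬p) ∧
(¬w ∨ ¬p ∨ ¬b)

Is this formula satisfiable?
Yes

Yes, the formula is satisfiable.

One satisfying assignment is: b=False, l=True, r=False, a=True, x=True, p=False, q=False, w=True

Verification: With this assignment, all 34 clauses evaluate to true.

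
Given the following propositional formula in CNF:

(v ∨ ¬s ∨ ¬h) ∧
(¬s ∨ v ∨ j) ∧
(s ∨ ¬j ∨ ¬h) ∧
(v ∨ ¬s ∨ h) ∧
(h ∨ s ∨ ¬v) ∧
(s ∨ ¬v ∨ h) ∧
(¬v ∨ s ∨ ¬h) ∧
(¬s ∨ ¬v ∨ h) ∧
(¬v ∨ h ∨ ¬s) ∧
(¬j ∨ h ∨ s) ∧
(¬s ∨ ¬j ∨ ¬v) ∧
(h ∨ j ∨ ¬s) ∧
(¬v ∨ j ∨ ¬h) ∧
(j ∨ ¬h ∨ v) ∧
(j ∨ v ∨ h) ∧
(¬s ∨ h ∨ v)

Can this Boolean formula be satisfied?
No

No, the formula is not satisfiable.

No assignment of truth values to the variables can make all 16 clauses true simultaneously.

The formula is UNSAT (unsatisfiable).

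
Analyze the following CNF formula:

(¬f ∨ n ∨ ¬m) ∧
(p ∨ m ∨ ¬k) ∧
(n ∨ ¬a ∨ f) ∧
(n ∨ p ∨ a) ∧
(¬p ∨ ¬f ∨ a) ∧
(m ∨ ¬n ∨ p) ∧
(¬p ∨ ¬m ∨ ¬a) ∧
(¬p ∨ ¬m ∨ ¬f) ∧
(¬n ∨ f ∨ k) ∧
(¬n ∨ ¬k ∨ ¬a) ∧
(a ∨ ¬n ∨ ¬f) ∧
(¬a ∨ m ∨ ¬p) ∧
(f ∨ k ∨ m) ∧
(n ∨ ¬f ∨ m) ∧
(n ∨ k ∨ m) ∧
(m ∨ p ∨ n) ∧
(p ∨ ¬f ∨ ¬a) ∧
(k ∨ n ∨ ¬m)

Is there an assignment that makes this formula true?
Yes

Yes, the formula is satisfiable.

One satisfying assignment is: k=True, f=False, p=True, n=False, m=False, a=False

Verification: With this assignment, all 18 clauses evaluate to true.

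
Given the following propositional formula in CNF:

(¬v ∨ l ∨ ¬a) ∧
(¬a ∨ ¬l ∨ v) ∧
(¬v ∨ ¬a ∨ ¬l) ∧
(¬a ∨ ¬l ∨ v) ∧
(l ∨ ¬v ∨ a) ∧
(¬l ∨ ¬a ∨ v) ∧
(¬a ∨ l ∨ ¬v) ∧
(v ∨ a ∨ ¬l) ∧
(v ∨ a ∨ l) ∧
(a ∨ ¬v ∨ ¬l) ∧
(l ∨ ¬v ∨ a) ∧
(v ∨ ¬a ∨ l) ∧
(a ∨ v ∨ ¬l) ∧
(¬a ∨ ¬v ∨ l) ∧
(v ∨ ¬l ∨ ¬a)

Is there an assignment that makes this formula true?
No

No, the formula is not satisfiable.

No assignment of truth values to the variables can make all 15 clauses true simultaneously.

The formula is UNSAT (unsatisfiable).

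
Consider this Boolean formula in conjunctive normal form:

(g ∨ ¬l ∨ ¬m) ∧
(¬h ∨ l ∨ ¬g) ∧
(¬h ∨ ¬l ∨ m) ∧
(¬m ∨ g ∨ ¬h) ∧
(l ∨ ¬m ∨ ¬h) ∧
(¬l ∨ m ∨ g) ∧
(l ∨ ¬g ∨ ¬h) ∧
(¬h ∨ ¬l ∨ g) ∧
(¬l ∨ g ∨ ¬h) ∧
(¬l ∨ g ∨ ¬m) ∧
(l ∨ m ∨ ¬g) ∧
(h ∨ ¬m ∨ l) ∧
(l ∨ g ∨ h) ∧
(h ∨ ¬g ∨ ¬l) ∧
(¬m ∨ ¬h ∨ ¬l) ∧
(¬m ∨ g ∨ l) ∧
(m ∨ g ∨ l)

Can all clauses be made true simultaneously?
No

No, the formula is not satisfiable.

No assignment of truth values to the variables can make all 17 clauses true simultaneously.

The formula is UNSAT (unsatisfiable).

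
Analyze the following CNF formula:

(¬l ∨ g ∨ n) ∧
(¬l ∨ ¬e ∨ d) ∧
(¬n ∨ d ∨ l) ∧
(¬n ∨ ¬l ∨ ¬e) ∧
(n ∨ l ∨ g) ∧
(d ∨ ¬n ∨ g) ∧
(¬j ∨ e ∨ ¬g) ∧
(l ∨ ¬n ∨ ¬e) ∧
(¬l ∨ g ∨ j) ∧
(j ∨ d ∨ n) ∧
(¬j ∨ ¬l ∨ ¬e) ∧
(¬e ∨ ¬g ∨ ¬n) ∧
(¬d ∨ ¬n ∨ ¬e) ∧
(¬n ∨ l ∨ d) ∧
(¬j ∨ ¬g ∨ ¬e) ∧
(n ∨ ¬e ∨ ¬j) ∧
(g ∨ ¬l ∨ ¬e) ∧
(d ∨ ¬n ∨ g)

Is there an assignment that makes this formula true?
Yes

Yes, the formula is satisfiable.

One satisfying assignment is: d=False, g=True, n=True, j=False, l=True, e=False

Verification: With this assignment, all 18 clauses evaluate to true.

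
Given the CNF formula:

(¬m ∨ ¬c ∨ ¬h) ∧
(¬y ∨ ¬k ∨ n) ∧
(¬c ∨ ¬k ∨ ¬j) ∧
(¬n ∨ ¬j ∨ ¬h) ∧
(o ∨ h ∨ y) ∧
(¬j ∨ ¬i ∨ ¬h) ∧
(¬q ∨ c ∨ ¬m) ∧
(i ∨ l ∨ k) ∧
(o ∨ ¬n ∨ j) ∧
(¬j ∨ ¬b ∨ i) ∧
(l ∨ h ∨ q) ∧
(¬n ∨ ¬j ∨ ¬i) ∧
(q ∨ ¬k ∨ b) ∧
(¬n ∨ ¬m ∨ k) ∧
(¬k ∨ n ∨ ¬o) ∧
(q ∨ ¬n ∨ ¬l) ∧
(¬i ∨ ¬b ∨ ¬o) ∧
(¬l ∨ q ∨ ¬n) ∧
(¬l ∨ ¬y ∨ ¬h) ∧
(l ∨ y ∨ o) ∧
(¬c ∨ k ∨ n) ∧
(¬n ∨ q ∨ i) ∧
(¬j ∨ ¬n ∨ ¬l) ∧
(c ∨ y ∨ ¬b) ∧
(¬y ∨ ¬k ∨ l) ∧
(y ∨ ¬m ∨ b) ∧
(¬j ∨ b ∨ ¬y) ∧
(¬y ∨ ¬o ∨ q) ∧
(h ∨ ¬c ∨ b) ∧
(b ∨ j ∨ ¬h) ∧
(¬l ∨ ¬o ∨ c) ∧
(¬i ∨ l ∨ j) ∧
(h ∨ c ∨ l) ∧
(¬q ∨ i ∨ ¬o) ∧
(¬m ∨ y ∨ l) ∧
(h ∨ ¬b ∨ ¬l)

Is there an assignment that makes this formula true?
Yes

Yes, the formula is satisfiable.

One satisfying assignment is: h=True, i=False, b=False, q=False, y=False, m=False, c=False, l=True, n=False, j=True, o=False, k=False

Verification: With this assignment, all 36 clauses evaluate to true.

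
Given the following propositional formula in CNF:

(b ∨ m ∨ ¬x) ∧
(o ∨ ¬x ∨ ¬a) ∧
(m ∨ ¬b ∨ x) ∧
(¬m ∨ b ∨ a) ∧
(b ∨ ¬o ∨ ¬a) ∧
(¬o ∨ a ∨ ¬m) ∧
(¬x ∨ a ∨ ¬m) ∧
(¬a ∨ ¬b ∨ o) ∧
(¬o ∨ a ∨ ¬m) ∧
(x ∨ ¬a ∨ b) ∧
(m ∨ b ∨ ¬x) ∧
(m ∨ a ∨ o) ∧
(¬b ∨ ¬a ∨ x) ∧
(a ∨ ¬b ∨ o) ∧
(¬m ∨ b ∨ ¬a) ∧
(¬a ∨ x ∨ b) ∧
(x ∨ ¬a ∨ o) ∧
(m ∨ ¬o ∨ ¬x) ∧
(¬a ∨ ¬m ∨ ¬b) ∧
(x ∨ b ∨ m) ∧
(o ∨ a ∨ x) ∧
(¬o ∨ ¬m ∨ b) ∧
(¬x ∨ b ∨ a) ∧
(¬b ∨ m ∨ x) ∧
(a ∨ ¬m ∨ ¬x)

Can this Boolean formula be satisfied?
No

No, the formula is not satisfiable.

No assignment of truth values to the variables can make all 25 clauses true simultaneously.

The formula is UNSAT (unsatisfiable).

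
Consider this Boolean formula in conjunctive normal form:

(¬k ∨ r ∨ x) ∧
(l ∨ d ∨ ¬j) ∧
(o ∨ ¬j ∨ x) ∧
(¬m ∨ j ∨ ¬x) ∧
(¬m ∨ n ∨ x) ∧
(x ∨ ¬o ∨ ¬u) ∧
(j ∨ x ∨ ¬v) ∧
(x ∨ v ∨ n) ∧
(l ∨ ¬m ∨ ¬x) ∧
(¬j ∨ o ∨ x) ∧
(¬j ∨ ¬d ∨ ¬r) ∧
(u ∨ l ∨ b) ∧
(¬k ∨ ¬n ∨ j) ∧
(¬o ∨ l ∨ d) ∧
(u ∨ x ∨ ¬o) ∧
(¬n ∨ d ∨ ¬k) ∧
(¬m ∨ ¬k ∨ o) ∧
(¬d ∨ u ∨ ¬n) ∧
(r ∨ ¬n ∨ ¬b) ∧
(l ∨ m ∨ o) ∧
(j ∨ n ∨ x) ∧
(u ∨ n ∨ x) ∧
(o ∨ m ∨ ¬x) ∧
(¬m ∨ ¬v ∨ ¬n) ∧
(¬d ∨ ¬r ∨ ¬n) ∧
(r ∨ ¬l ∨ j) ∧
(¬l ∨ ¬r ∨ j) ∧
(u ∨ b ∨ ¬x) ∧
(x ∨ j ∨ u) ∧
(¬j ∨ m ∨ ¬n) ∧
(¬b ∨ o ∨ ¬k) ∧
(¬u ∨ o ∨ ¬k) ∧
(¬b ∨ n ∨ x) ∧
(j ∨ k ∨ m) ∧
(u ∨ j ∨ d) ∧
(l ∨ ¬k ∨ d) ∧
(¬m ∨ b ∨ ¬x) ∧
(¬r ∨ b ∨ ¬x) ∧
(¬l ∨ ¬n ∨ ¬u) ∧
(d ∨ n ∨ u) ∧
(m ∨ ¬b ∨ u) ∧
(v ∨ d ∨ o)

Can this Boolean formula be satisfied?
Yes

Yes, the formula is satisfiable.

One satisfying assignment is: r=False, u=False, b=True, v=False, d=True, k=False, x=True, j=True, o=False, n=False, m=True, l=True

Verification: With this assignment, all 42 clauses evaluate to true.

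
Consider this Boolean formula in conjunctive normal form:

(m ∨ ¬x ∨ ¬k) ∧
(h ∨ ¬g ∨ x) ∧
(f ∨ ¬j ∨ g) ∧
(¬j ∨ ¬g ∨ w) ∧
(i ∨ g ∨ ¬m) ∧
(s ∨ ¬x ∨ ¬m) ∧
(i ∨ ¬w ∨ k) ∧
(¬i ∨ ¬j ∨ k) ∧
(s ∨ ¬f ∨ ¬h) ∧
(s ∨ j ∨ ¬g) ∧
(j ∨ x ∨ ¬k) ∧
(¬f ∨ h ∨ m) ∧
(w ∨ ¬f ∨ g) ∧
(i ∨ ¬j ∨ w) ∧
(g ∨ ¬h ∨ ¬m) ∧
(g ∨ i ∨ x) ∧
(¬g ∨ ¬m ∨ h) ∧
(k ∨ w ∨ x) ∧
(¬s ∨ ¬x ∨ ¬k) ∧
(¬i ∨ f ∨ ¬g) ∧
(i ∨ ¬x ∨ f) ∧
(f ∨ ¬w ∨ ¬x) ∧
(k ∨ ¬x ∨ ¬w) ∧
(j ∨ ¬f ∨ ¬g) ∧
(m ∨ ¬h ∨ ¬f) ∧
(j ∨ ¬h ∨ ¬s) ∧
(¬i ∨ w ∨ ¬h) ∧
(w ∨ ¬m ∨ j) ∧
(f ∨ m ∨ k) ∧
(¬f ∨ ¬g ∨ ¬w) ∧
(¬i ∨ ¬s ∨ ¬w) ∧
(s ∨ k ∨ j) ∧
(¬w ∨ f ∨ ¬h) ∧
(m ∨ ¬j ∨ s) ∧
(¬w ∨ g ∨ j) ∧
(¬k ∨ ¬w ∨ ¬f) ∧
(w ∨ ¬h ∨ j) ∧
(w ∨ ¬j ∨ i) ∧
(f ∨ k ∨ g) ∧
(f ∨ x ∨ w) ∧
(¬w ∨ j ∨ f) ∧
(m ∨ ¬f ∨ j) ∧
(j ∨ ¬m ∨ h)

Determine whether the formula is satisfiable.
No

No, the formula is not satisfiable.

No assignment of truth values to the variables can make all 43 clauses true simultaneously.

The formula is UNSAT (unsatisfiable).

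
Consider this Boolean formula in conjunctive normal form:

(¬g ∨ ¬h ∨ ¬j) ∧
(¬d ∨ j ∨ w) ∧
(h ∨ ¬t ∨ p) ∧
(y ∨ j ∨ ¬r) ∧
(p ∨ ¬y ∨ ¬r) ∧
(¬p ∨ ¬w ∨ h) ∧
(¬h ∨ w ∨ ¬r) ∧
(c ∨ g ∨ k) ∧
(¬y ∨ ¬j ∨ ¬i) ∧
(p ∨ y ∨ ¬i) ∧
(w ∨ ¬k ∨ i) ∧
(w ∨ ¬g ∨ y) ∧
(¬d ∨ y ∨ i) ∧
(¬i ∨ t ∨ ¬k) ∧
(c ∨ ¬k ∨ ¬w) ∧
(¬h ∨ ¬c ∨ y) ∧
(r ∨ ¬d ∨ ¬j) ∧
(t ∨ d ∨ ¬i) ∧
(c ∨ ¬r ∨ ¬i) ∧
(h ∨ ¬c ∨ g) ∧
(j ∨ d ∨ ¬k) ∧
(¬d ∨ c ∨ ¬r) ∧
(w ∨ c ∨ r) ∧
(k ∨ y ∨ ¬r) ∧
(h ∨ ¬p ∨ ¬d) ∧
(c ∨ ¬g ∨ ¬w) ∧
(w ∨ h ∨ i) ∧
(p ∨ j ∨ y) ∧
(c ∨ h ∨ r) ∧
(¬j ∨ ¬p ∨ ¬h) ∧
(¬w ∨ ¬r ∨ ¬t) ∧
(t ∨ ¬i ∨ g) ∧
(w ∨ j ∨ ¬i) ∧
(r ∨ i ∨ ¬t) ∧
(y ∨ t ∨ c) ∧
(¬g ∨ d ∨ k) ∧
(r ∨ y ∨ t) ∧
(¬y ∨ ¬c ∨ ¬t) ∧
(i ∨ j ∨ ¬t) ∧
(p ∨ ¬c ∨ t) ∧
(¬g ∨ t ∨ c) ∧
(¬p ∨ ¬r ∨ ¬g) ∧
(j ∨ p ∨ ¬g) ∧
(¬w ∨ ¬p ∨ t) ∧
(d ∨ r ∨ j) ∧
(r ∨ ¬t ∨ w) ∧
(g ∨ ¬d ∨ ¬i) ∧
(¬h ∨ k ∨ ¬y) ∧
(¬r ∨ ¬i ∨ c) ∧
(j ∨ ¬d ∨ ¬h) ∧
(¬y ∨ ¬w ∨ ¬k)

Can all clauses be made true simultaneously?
No

No, the formula is not satisfiable.

No assignment of truth values to the variables can make all 51 clauses true simultaneously.

The formula is UNSAT (unsatisfiable).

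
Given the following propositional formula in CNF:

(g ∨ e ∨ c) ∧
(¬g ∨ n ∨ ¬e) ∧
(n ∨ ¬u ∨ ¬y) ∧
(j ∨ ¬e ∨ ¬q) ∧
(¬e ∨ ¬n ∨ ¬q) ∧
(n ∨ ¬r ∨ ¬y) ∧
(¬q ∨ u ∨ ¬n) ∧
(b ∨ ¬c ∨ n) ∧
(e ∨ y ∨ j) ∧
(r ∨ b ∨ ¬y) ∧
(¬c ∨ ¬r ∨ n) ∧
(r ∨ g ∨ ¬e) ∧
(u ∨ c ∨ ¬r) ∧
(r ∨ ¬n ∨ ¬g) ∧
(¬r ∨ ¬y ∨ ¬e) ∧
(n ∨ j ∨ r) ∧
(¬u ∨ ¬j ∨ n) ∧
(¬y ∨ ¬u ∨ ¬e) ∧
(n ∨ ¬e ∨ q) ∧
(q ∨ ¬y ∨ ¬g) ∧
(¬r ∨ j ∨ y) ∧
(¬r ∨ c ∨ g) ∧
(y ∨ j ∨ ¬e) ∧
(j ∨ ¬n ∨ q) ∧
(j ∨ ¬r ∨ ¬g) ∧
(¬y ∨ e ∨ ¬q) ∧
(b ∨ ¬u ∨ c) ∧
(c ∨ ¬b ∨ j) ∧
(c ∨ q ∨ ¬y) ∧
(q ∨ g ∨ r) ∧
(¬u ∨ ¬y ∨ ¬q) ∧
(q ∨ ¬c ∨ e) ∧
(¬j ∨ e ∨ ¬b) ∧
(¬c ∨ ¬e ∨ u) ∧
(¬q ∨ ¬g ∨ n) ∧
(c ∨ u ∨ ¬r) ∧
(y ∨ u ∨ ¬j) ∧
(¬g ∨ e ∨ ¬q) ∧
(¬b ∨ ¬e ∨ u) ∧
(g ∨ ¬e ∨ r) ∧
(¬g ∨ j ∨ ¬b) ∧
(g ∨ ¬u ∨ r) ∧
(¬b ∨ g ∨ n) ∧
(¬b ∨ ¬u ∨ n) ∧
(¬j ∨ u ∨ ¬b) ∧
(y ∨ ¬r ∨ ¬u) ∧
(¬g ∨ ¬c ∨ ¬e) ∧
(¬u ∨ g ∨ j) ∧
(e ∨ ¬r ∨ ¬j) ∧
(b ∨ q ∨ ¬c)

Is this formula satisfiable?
No

No, the formula is not satisfiable.

No assignment of truth values to the variables can make all 50 clauses true simultaneously.

The formula is UNSAT (unsatisfiable).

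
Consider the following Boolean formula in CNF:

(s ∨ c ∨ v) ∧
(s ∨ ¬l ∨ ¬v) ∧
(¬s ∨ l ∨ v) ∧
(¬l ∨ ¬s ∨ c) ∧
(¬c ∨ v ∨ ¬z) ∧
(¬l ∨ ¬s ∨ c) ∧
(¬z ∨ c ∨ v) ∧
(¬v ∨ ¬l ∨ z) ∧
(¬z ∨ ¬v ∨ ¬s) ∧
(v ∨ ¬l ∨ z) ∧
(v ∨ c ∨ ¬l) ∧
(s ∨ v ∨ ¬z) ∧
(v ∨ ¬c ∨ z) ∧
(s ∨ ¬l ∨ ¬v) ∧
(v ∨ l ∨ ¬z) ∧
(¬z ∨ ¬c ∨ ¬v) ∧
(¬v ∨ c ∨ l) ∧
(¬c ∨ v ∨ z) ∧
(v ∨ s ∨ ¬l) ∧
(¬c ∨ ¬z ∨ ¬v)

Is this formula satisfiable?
Yes

Yes, the formula is satisfiable.

One satisfying assignment is: l=False, z=False, s=False, c=True, v=True

Verification: With this assignment, all 20 clauses evaluate to true.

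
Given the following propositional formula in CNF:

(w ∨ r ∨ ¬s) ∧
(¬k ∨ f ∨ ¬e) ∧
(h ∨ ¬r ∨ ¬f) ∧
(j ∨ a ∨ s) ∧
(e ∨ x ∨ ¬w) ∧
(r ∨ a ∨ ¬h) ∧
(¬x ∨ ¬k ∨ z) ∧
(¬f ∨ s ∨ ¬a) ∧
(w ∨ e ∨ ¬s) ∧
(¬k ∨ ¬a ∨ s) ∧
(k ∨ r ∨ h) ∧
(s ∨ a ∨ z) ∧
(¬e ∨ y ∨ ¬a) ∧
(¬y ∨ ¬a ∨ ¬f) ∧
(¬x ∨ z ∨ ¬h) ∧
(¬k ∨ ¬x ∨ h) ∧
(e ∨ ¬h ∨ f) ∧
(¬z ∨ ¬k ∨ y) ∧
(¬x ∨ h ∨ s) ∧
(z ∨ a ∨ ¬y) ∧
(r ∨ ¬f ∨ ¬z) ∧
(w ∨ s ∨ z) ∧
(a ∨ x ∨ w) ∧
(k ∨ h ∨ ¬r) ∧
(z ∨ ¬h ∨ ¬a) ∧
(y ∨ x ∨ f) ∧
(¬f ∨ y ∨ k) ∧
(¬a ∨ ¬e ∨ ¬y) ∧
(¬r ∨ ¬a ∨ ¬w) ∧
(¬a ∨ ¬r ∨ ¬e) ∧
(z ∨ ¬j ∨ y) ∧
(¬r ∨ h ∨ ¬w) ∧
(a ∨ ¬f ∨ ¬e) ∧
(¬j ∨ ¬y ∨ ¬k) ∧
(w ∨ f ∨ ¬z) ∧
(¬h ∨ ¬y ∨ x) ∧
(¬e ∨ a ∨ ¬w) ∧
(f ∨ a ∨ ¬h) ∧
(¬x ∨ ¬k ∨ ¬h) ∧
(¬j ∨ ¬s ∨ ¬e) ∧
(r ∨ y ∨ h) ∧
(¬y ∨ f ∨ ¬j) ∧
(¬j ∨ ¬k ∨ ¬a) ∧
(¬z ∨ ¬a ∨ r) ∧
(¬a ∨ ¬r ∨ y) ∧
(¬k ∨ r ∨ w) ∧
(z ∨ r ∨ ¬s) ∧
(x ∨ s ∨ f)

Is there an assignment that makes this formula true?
Yes

Yes, the formula is satisfiable.

One satisfying assignment is: r=True, a=False, j=True, z=True, x=True, e=False, y=True, w=True, h=True, s=False, k=False, f=True

Verification: With this assignment, all 48 clauses evaluate to true.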